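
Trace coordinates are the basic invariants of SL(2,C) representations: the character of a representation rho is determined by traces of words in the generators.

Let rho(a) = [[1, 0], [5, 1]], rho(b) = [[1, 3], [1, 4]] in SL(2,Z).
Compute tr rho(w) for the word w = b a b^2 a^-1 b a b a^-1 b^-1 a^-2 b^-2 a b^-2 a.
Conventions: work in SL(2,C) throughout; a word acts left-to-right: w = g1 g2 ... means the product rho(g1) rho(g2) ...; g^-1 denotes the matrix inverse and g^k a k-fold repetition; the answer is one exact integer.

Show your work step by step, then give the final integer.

41789092727

rho(b) = [[1, 3], [1, 4]]
... * rho(a) = [[1, 0], [5, 1]]  ->  [[16, 3], [21, 4]]
... * rho(b) = [[1, 3], [1, 4]]  ->  [[19, 60], [25, 79]]
... * rho(b) = [[1, 3], [1, 4]]  ->  [[79, 297], [104, 391]]
... * rho(a^-1) = [[1, 0], [-5, 1]]  ->  [[-1406, 297], [-1851, 391]]
... * rho(b) = [[1, 3], [1, 4]]  ->  [[-1109, -3030], [-1460, -3989]]
... * rho(a) = [[1, 0], [5, 1]]  ->  [[-16259, -3030], [-21405, -3989]]
... * rho(b) = [[1, 3], [1, 4]]  ->  [[-19289, -60897], [-25394, -80171]]
... * rho(a^-1) = [[1, 0], [-5, 1]]  ->  [[285196, -60897], [375461, -80171]]
... * rho(b^-1) = [[4, -3], [-1, 1]]  ->  [[1201681, -916485], [1582015, -1206554]]
... * rho(a^-1) = [[1, 0], [-5, 1]]  ->  [[5784106, -916485], [7614785, -1206554]]
... * rho(a^-1) = [[1, 0], [-5, 1]]  ->  [[10366531, -916485], [13647555, -1206554]]
... * rho(b^-1) = [[4, -3], [-1, 1]]  ->  [[42382609, -32016078], [55796774, -42149219]]
... * rho(b^-1) = [[4, -3], [-1, 1]]  ->  [[201546514, -159163905], [265336315, -209539541]]
... * rho(a) = [[1, 0], [5, 1]]  ->  [[-594273011, -159163905], [-782361390, -209539541]]
... * rho(b^-1) = [[4, -3], [-1, 1]]  ->  [[-2217928139, 1623655128], [-2919906019, 2137544629]]
... * rho(b^-1) = [[4, -3], [-1, 1]]  ->  [[-10495367684, 8277439545], [-13817168705, 10897262686]]
... * rho(a) = [[1, 0], [5, 1]]  ->  [[30891830041, 8277439545], [40669144725, 10897262686]]
tr = 30891830041 + 10897262686 = 41789092727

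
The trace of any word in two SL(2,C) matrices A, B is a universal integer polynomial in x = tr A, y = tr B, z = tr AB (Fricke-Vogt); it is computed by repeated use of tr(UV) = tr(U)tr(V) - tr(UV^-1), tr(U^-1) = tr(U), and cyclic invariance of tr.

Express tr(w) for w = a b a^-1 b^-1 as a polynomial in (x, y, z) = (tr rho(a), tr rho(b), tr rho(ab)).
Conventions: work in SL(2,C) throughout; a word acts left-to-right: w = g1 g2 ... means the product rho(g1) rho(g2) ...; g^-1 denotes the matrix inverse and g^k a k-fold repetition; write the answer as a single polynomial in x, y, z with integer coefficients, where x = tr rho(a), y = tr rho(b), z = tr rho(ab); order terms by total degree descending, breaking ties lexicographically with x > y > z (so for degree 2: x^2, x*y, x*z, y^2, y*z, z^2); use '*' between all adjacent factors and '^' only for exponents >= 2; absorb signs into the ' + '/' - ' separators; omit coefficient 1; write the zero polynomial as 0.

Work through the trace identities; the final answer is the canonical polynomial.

-x*y*z + x^2 + y^2 + z^2 - 2

trace(b a b) = trace(b)*trace(a b) - trace(a) = y*z - x
trace(b a b a) = trace(b a)*trace(b a) - trace(1)   [split at repeated b] = z^2 - 2
trace(a b a^-1 b) = trace(b a b)*trace(a) - trace(b a b a) = x*y*z - x^2 - z^2 + 2
trace(a b a^-1 b^-1) = trace(a b a^-1)*trace(b) - trace(a b a^-1 b) = -x*y*z + x^2 + y^2 + z^2 - 2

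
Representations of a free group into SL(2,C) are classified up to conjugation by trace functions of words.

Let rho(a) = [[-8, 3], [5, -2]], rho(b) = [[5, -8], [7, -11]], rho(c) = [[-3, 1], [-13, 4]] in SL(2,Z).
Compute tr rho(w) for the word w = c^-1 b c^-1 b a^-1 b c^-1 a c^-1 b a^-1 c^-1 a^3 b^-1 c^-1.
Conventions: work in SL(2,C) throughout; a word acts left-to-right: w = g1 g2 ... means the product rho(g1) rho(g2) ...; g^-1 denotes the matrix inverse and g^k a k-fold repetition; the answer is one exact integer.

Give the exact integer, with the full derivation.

-69374381214020

rho(c^-1) = [[4, -1], [13, -3]]
... * rho(b) = [[5, -8], [7, -11]]  ->  [[13, -21], [44, -71]]
... * rho(c^-1) = [[4, -1], [13, -3]]  ->  [[-221, 50], [-747, 169]]
... * rho(b) = [[5, -8], [7, -11]]  ->  [[-755, 1218], [-2552, 4117]]
... * rho(a^-1) = [[-2, -3], [-5, -8]]  ->  [[-4580, -7479], [-15481, -25280]]
... * rho(b) = [[5, -8], [7, -11]]  ->  [[-75253, 118909], [-254365, 401928]]
... * rho(c^-1) = [[4, -1], [13, -3]]  ->  [[1244805, -281474], [4207604, -951419]]
... * rho(a) = [[-8, 3], [5, -2]]  ->  [[-11365810, 4297363], [-38417927, 14525650]]
... * rho(c^-1) = [[4, -1], [13, -3]]  ->  [[10402479, -1526279], [35161742, -5159023]]
... * rho(b) = [[5, -8], [7, -11]]  ->  [[41328442, -66430763], [139695549, -224544683]]
... * rho(a^-1) = [[-2, -3], [-5, -8]]  ->  [[249496931, 407460778], [843332317, 1377270817]]
... * rho(c^-1) = [[4, -1], [13, -3]]  ->  [[6294977838, -1471879265], [21277849889, -4975144768]]
... * rho(a) = [[-8, 3], [5, -2]]  ->  [[-57719219029, 21828692044], [-195098522952, 73783839203]]
... * rho(a) = [[-8, 3], [5, -2]]  ->  [[570897212452, -216815041175], [1929707379631, -732863247262]]
... * rho(a) = [[-8, 3], [5, -2]]  ->  [[-5651252905491, 2146321719706], [-19101975273358, 7254848633417]]
... * rho(b^-1) = [[-11, 8], [-7, 5]]  ->  [[47139529922459, -34478414645398], [159337787573019, -116541559019779]]
... * rho(c^-1) = [[4, -1], [13, -3]]  ->  [[-259661270700338, 56295714013735], [-877689116965051, 190286889486318]]
tr = -259661270700338 + 190286889486318 = -69374381214020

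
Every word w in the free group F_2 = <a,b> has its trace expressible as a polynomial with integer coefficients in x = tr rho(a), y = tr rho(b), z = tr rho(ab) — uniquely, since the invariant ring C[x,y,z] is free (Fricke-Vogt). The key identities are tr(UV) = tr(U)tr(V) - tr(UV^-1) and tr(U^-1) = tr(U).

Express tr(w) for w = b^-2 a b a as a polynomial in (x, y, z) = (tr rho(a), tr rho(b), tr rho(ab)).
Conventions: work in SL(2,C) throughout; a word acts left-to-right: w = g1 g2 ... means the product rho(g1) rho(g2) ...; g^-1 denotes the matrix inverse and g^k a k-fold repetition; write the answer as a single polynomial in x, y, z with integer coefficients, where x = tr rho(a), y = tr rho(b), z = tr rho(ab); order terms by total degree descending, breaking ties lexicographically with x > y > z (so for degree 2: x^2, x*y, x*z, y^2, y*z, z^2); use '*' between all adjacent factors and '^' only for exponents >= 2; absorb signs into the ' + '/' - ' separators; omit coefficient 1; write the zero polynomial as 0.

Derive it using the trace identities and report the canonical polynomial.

tr(a b a) = tr(a) * tr(b a) - tr(b) = x*z - y
tr(a b a b) = tr(a b) * tr(a b) - tr(1) = z^2 - 2
next, tr(a b a b^-1) = tr(a b a) * tr(b) - tr(a b a b) = x*y*z - y^2 - z^2 + 2
and tr(b^-2 a b a) = tr(a b a b^-1) * tr(b) - tr(a b a) = x*y^2*z - y^3 - y*z^2 - x*z + 3*y

x*y^2*z - y^3 - y*z^2 - x*z + 3*y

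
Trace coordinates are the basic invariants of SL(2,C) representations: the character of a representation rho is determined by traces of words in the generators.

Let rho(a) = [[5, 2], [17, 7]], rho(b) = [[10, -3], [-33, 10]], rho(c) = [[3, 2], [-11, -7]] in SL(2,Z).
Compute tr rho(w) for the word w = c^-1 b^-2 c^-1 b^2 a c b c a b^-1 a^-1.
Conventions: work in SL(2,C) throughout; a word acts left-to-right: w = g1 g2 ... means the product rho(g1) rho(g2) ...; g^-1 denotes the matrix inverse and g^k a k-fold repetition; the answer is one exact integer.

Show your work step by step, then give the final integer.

-1488449826

rho(c^-1) = [[-7, -2], [11, 3]]
... * rho(b^-1) = [[10, 3], [33, 10]]  ->  [[-136, -41], [209, 63]]
... * rho(b^-1) = [[10, 3], [33, 10]]  ->  [[-2713, -818], [4169, 1257]]
... * rho(c^-1) = [[-7, -2], [11, 3]]  ->  [[9993, 2972], [-15356, -4567]]
... * rho(b) = [[10, -3], [-33, 10]]  ->  [[1854, -259], [-2849, 398]]
... * rho(b) = [[10, -3], [-33, 10]]  ->  [[27087, -8152], [-41624, 12527]]
... * rho(a) = [[5, 2], [17, 7]]  ->  [[-3149, -2890], [4839, 4441]]
... * rho(c) = [[3, 2], [-11, -7]]  ->  [[22343, 13932], [-34334, -21409]]
... * rho(b) = [[10, -3], [-33, 10]]  ->  [[-236326, 72291], [363157, -111088]]
... * rho(c) = [[3, 2], [-11, -7]]  ->  [[-1504179, -978689], [2311439, 1503930]]
... * rho(a) = [[5, 2], [17, 7]]  ->  [[-24158608, -9859181], [37124005, 15150388]]
... * rho(b^-1) = [[10, 3], [33, 10]]  ->  [[-566939053, -171067634], [871202854, 262875895]]
... * rho(a^-1) = [[7, -2], [-17, 5]]  ->  [[-1060423593, 278539936], [1629529763, -428026233]]
tr = -1060423593 + -428026233 = -1488449826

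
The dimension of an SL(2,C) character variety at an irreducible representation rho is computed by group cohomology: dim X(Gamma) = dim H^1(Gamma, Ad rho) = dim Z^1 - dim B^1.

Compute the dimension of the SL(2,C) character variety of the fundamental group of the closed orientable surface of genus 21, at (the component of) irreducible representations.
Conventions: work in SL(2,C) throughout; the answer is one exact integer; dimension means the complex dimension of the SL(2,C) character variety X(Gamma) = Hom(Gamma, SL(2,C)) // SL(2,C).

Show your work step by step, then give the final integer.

pi_1 of the closed genus-21 surface has 42 generators bound by the single product-of-commutators relator.
A cocycle assigns one sl_2 vector per generator subject to the relator condition d_2(z) = 0: dim of the unconstrained space is 3*2g = 126.
At an irreducible rho, H^2 = coker(d_2) vanishes (Poincare duality: H^2 is dual to H^0 = invariants = 0), so d_2 is surjective onto sl_2 and dim Z^1 = 126 - 3 = 123.
As always at irreducible rho, dim B^1 = 3.
dim X = dim H^1 = 123 - 3 = 120.

120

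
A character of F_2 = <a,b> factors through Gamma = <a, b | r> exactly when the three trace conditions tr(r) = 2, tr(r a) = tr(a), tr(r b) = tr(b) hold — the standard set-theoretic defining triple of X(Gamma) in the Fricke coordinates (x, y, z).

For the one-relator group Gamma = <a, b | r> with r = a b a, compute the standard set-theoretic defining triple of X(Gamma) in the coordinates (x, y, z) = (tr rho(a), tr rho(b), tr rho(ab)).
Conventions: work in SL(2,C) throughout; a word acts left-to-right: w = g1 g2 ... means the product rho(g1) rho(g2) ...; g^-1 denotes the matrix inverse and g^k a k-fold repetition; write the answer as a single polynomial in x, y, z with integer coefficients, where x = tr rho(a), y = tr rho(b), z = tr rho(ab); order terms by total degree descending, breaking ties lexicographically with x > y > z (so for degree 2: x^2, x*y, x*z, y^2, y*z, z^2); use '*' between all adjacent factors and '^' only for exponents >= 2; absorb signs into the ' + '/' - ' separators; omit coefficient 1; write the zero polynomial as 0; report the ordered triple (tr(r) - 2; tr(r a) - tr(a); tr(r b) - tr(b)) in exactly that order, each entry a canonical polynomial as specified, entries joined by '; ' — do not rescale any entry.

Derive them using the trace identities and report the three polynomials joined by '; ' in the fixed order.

x*z - y - 2; x^2*z - x*y - x - z; z^2 - y - 2

so tr(a b a) = tr(a)*tr(b a) - tr(b) = x*z - y
tr(a b a^2) = tr(a)*tr(b a^2) - tr(b a)  (reduce the a square) = x^2*z - x*y - z
so tr(a b a b) = tr(a b)*tr(a b) - tr(1) = z^2 - 2
assemble the triple (tr(r) - 2; tr(r a) - x; tr(r b) - y)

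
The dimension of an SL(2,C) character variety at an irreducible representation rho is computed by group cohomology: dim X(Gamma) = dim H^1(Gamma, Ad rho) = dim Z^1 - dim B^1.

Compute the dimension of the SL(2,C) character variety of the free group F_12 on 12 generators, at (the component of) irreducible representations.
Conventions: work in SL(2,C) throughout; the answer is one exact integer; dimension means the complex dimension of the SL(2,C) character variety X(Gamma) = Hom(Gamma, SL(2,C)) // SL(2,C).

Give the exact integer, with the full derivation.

33

The free group F_12: 12 generators, no relators.
Z^1(Gamma, Ad rho) = (sl_2)^12: a cocycle is a free choice of one sl_2 vector per generator, so dim Z^1 = 3*12 = 36.
dim B^1 = 3: the coboundary map is injective because an irreducible image has centralizer 0 in sl_2.
dim H^1 = 36 - 3 = 33, which is dim X.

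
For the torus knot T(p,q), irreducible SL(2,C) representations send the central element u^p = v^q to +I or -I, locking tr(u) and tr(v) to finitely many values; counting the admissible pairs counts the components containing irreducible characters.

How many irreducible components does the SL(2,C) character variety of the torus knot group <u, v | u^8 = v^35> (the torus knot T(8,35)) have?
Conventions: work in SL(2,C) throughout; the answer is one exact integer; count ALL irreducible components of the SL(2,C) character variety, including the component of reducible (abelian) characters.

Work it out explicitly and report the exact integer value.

In the torus knot group T(8,35), u^8 = v^35 is central, so an irreducible representation sends it to +I or -I (Schur).
So on each irreducible component the traces are pinned: tr(u) = 2*cos(pi*alpha/8) with 1 <= alpha <= 7, tr(v) = 2*cos(pi*beta/35) with 1 <= beta <= 34.
u^8 = (-1)^alpha I and v^35 = (-1)^beta I must agree, so alpha and beta have equal parity.
Enumerate parity-matched pairs: 4*17 odd-odd plus 3*17 even-even gives 119.
components with irreducible characters: 119; plus the single component of reducible (abelian) characters: total 120.

120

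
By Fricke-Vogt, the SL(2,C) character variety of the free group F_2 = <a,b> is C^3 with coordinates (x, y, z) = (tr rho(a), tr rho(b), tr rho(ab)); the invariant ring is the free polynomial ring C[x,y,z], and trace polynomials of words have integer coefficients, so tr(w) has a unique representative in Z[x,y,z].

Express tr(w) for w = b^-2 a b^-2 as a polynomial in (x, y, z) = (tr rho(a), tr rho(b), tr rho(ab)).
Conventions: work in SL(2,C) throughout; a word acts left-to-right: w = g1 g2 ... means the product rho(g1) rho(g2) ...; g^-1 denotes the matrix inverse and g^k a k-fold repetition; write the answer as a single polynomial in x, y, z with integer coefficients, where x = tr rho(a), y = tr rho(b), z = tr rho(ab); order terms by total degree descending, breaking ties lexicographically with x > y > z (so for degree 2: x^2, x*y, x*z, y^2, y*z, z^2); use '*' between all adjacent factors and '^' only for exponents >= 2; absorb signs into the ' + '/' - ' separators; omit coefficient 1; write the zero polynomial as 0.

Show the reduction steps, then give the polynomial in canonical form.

x*y^4 - y^3*z - 3*x*y^2 + 2*y*z + x

trace(a b^-1) = trace(a)*trace(b) - trace(a b)  (eliminate b^-1) = x*y - z
trace(b^-1 a b^-1) = trace(a b^-1)*trace(b) - trace(a)  (eliminate b^-1) = x*y^2 - y*z - x
trace(b^-1 a b^-2) = trace(b^-1 a b^-1)*trace(b) - trace(b^-1 a)  (eliminate b^-1) = x*y^3 - y^2*z - 2*x*y + z
trace(b^-2 a b^-2) = trace(b^-1 a b^-2)*trace(b) - trace(b^-1 a b^-1)  (eliminate b^-1) = x*y^4 - y^3*z - 3*x*y^2 + 2*y*z + x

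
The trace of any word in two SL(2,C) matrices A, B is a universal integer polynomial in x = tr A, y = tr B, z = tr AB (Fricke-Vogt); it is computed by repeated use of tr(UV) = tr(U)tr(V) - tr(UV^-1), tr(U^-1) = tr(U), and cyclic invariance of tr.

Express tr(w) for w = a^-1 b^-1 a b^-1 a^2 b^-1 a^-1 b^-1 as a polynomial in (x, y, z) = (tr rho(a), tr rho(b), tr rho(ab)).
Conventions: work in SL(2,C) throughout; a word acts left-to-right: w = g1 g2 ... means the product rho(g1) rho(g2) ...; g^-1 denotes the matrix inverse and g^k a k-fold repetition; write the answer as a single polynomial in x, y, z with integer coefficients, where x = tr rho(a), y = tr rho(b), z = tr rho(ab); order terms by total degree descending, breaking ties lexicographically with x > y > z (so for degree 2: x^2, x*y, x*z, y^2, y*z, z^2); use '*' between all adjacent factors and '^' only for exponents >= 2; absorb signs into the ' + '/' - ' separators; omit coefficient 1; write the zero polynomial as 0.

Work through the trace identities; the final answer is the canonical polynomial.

x^3*y^2*z^2 - x^4*y*z - 2*x^2*y*z^3 - x^3*y^2 + x^3*z^2 - x*y^2*z^2 + x*z^4 + 5*x^2*y*z + y*z^3 + x*y^2 - 4*x*z^2 - 2*y*z + x

and tr(a^2) = tr(a) tr(a) - tr(1)   [square of a] = x^2 - 2
next, tr(a^2 b) = tr(a) tr(b a) - tr(b)   [square of a] = x*z - y
next, tr(b^-1 a^2) = tr(a^2) tr(b) - tr(a^2 b)   [inverse elimination on b] = x^2*y - x*z - y
next, tr(b^2 a) = tr(b) tr(a b) - tr(a)   [square of b] = y*z - x
next, tr(b^2) = tr(b) tr(b) - tr(1)   [square of b] = y^2 - 2
tr(b^2 a^2) = tr(a) tr(b^2 a) - tr(b^2)   [square of a] = x*y*z - x^2 - y^2 + 2
tr(b a^3 b) = tr(a) tr(b^2 a^2) - tr(b^2 a)   [square of a] = x^2*y*z - x^3 - x*y^2 - y*z + 3*x
tr(b a b a) = tr(b a) tr(b a) - tr(1)   [split at a repeated b] = z^2 - 2
tr(a b a b a) = tr(a) tr(b a b a) - tr(b a b)   [square of a] = x*z^2 - y*z - x
tr(b a^3 b a) = tr(a) tr(a b a b a) - tr(a b a b)   [square of a] = x^2*z^2 - x*y*z - x^2 - z^2 + 2
tr(a^3 b a^-1 b) = tr(b a^3 b) tr(a) - tr(b a^3 b a)   [inverse elimination on a] = x^3*y*z - x^4 - x^2*y^2 - x^2*z^2 + 4*x^2 + z^2 - 2
tr(a^-1 b^-1 a^3 b) = tr(a^3 b a^-1) tr(b) - tr(a^3 b a^-1 b)   [inverse elimination on b] = -x^3*y*z + x^4 + x^2*y^2 + x^2*z^2 + x*y*z - 4*x^2 - y^2 - z^2 + 2
tr(b^-1 a^-1 b^-1 a^3) = tr(a^-1 b^-1 a^3) tr(b) - tr(a^-1 b^-1 a^3 b)   [inverse elimination on b] = x^3*y*z - x^4 - x^2*z^2 - 2*x*y*z + 4*x^2 + z^2 - 2
next, tr(b^-1 a^-1 b^-1 a^3 b^-1) = tr(b^-1 a^-1 b^-1 a^3) tr(b) - tr(b^-1 a^-1 b^-1 a^3 b)   [inverse elimination on b] = x^3*y^2*z - x^4*y - x^2*y*z^2 - 2*x*y^2*z + 3*x^2*y + y*z^2 + x*z - y
next, tr(a^3) = tr(a) tr(a^2) - tr(a)   [square of a] = x^3 - 3*x
tr(a^3 b) = tr(a) tr(b a^2) - tr(b a)   [square of a] = x^2*z - x*y - z
tr(a^2 b^-1 a) = tr(a^3) tr(b) - tr(a^3 b)   [inverse elimination on b] = x^3*y - x^2*z - 2*x*y + z
next, tr(a^2 b^-1 a b) = tr(a b a^2) tr(b) - tr(a b a^2 b)   [inverse elimination on b] = x^2*y*z - x*y^2 - x*z^2 + x
next, tr(a^2 b^-1 a b^-1) = tr(a^2 b^-1 a) tr(b) - tr(a^2 b^-1 a b)   [inverse elimination on b] = x^3*y^2 - 2*x^2*y*z - x*y^2 + x*z^2 + y*z - x
next, tr(b a^4 b) = tr(a) tr(a^2 b^2 a) - tr(a^2 b^2)   [square of a] = x^3*y*z - x^4 - x^2*y^2 - 2*x*y*z + 4*x^2 + y^2 - 2
tr(b a^4 b a) = tr(a) tr(a^2 b a b a) - tr(a^2 b a b)   [square of a] = x^3*z^2 - x^2*y*z - x^3 - 2*x*z^2 + y*z + 3*x
next, tr(a^-1 b a^4 b) = tr(b a^4 b) tr(a) - tr(b a^4 b a)   [inverse elimination on a] = x^4*y*z - x^5 - x^3*y^2 - x^3*z^2 - x^2*y*z + 5*x^3 + x*y^2 + 2*x*z^2 - y*z - 5*x
and tr(a b^-1 a^-1 b a^3) = tr(a^-1 b a^4) tr(b) - tr(a^-1 b a^4 b)   [inverse elimination on b] = -x^4*y*z + x^5 + x^3*y^2 + x^3*z^2 + 2*x^2*y*z - 5*x^3 - 2*x*y^2 - 2*x*z^2 + 5*x
next, tr(a^3 b a) = tr(a) tr(a b a^2) - tr(a b a)   [square of a] = x^3*z - x^2*y - 2*x*z + y
and tr(a b a^2 b a) = tr(a) tr(b a^2 b a) - tr(b a^2 b)   [square of a] = x^2*z^2 - 2*x*y*z + y^2 - 2
tr(a b a^3 b a) = tr(a) tr(a b a^2 b a) - tr(a b a^2 b)   [square of a] = x^3*z^2 - 2*x^2*y*z + x*y^2 - x*z^2 + y*z - x
and tr(b a b a b a) = tr(a b) tr(a b a b) - tr(a^-1 b^-1)   [split at a repeated a] = z^3 - 3*z
and tr(b a b a b) = tr(b) tr(a b a b) - tr(a b a)   [square of b] = y*z^2 - x*z - y
tr(a b a b a b a) = tr(a) tr(b a b a b a) - tr(b a b a b)   [square of a] = x*z^3 - y*z^2 - 2*x*z + y
tr(a b a^3 b a b) = tr(a) tr(a b a b a b a) - tr(a b a b a b)   [square of a] = x^2*z^3 - x*y*z^2 - 2*x^2*z - z^3 + x*y + 3*z
next, tr(b a^3 b a b^-1 a) = tr(a b a^3 b a) tr(b) - tr(a b a^3 b a b)   [inverse elimination on b] = x^3*y*z^2 - 2*x^2*y^2*z - x^2*z^3 + x*y^3 + 2*x^2*z + y^2*z + z^3 - 2*x*y - 3*z
next, tr(a b^-1 a^-1 b a^3 b) = tr(b a^3 b a b^-1) tr(a) - tr(b a^3 b a b^-1 a)   [inverse elimination on a] = -x^3*y*z^2 + x^4*z + 2*x^2*y^2*z + x^2*z^3 - x^3*y - x*y^3 - 4*x^2*z - y^2*z - z^3 + 3*x*y + 3*z
next, tr(a^3 b^-1 a b^-1 a^-1 b) = tr(a b^-1 a^-1 b a^3) tr(b) - tr(a b^-1 a^-1 b a^3 b)   [inverse elimination on b] = -x^4*y^2*z + x^5*y + x^3*y^3 + 2*x^3*y*z^2 - x^4*z - x^2*z^3 - 4*x^3*y - x*y^3 - 2*x*y*z^2 + 4*x^2*z + y^2*z + z^3 + 2*x*y - 3*z
and tr(b^-1 a^-1 b^-1 a^3 b^-1 a) = tr(a^3 b^-1 a b^-1 a^-1) tr(b) - tr(a^3 b^-1 a b^-1 a^-1 b)   [inverse elimination on b] = x^4*y^2*z - x^5*y - 2*x^3*y*z^2 + x^4*z - 2*x^2*y^2*z + x^2*z^3 + 4*x^3*y + 3*x*y*z^2 - 4*x^2*z - z^3 - 3*x*y + 3*z
next, tr(a^2 b^-1 a^-1 b^-1 a^-1 b^-1 a) = tr(b^-1 a^-1 b^-1 a^3 b^-1) tr(a) - tr(b^-1 a^-1 b^-1 a^3 b^-1 a)   [inverse elimination on a] = x^3*y*z^2 - x^4*z - x^2*z^3 - x^3*y - 2*x*y*z^2 + 5*x^2*z + z^3 + 2*x*y - 3*z
tr(a b^-1) = tr(a) tr(b) - tr(a b)   [inverse elimination on b] = x*y - z
tr(b a b a b a b a) = tr(a b) tr(a b a b a b) - tr(a^-1 b^-1 a^-1 b^-1)   [split at a repeated a] = z^4 - 4*z^2 + 2
tr(b a b a b a b) = tr(b) tr(a b a b a b) - tr(a b a b a)   [square of b] = y*z^3 - x*z^2 - 2*y*z + x
and tr(a b a b a b a^2 b) = tr(a) tr(b a b a b a b a) - tr(b a b a b a b)   [square of a] = x*z^4 - y*z^3 - 3*x*z^2 + 2*y*z + x
next, tr(b a b a b a^2 b^-1 a) = tr(a b a b a b a^2) tr(b) - tr(a b a b a b a^2 b)   [inverse elimination on b] = x^2*y*z^3 - x*y^2*z^2 - x*z^4 - 2*x^2*y*z + x*y^2 + 3*x*z^2 + y*z - x
tr(a b a b a^2 b^-1 a^-1 b) = tr(b a b a b a^2 b^-1) tr(a) - tr(b a b a b a^2 b^-1 a)   [inverse elimination on a] = -x^2*y*z^3 + x^3*z^2 + x*y^2*z^2 + x*z^4 + x^2*y*z - x^3 - x*y^2 - 4*x*z^2 - y*z + 3*x
tr(b a b a^2 b^-1 a^-1 b^-1 a) = tr(a b a b a^2 b^-1 a^-1) tr(b) - tr(a b a b a^2 b^-1 a^-1 b)   [inverse elimination on b] = x^2*y*z^3 - x^3*z^2 - x*y^2*z^2 - x*z^4 + x^3 + 4*x*z^2 - 3*x
and tr(a b a^2 b^-1 a^-1 b^-1 a^-1 b) = tr(b a b a^2 b^-1 a^-1 b^-1) tr(a) - tr(b a b a^2 b^-1 a^-1 b^-1 a)   [inverse elimination on a] = -x^2*y*z^3 + x^3*z^2 + x*y^2*z^2 + x*z^4 - 4*x*z^2 + x
tr(a^2 b^-1 a^-1 b^-1 a^-1 b^-1 a b) = tr(a b a^2 b^-1 a^-1 b^-1 a^-1) tr(b) - tr(a b a^2 b^-1 a^-1 b^-1 a^-1 b)   [inverse elimination on b] = x^2*y*z^3 - x^3*z^2 - x*y^2*z^2 - x*z^4 + x*y^2 + 4*x*z^2 - y*z - x
tr(a^-1 b^-1 a b^-1 a^2 b^-1 a^-1 b^-1) = tr(a^2 b^-1 a^-1 b^-1 a^-1 b^-1 a) tr(b) - tr(a^2 b^-1 a^-1 b^-1 a^-1 b^-1 a b)   [inverse elimination on b] = x^3*y^2*z^2 - x^4*y*z - 2*x^2*y*z^3 - x^3*y^2 + x^3*z^2 - x*y^2*z^2 + x*z^4 + 5*x^2*y*z + y*z^3 + x*y^2 - 4*x*z^2 - 2*y*z + x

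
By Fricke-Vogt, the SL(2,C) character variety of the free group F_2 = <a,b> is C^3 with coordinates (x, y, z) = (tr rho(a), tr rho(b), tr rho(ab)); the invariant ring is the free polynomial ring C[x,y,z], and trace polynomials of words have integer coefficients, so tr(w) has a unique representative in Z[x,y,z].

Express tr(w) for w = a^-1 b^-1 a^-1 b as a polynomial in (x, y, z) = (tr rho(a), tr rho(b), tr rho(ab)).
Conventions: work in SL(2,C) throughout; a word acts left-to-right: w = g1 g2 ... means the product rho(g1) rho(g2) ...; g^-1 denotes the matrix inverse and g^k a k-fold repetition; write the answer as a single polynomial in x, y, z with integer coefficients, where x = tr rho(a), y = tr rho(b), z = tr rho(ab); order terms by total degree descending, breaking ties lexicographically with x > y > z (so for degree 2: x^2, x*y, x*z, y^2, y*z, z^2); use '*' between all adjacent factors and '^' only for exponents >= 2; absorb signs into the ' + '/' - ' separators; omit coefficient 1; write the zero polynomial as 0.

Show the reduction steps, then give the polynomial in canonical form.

x*y*z - y^2 - z^2 + 2

and trace(a^-1) = trace(a) = x
trace(a b a) = trace(a) * trace(b a) - trace(b)  (reduce the a square) = x*z - y
trace(a b a b) = trace(b a) * trace(b a) - trace(1)  (split on b) = z^2 - 2
next, trace(b^-1 a b a) = trace(a b a) * trace(b) - trace(a b a b)  (eliminate b^-1) = x*y*z - y^2 - z^2 + 2
trace(b a^-1 b^-1 a) = trace(b^-1 a b) * trace(a) - trace(b^-1 a b a)  (eliminate a^-1) = -x*y*z + x^2 + y^2 + z^2 - 2
next, trace(a^-1 b^-1 a^-1 b) = trace(b a^-1 b^-1) * trace(a) - trace(b a^-1 b^-1 a)  (eliminate a^-1) = x*y*z - y^2 - z^2 + 2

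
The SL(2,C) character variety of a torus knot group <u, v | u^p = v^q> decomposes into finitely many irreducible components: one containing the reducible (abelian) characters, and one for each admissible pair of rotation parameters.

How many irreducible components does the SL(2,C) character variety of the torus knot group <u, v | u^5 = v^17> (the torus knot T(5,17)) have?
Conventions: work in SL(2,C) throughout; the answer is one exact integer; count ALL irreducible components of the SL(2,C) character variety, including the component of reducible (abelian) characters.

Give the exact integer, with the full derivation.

33

For T(5,17): irreducibility forces the central element u^5 = v^17 to one of +I, -I.
On an irreducible component, tr(u) is locked at 2*cos(pi*alpha/5) for some alpha in 1..4, and tr(v) at 2*cos(pi*beta/17) for some beta in 1..16.
The two central values (-1)^alpha I and (-1)^beta I must be the same matrix, so alpha and beta share a parity.
Counting: 2 odd alphas x 8 odd betas + 2 even alphas x 8 even betas = 16 + 16 = 32.
That is 32 components of irreducible characters, and with the reducible (abelian) component the total is 33.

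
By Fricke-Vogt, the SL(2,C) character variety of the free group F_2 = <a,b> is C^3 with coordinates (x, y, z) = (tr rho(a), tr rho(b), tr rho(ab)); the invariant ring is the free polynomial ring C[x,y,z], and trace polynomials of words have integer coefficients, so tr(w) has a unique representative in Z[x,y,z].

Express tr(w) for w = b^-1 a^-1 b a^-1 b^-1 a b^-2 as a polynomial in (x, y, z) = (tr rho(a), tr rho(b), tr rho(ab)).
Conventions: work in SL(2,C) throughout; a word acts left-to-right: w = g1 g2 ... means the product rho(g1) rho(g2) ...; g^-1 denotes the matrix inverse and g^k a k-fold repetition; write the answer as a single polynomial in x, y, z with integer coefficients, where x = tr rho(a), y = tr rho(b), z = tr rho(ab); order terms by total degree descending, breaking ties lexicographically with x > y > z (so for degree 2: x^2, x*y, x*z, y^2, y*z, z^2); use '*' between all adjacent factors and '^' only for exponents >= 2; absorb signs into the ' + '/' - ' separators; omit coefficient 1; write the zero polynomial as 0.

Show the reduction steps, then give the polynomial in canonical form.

x^2*y^4*z - x^3*y^3 - x*y^5 - 2*x*y^3*z^2 + y^4*z + y^2*z^3 + x^3*y + 5*x*y^3 + 2*x*y*z^2 - x^2*z - 4*y^2*z - z^3 - 5*x*y + 3*z

trace(b^-1) = trace(b) = y
trace(b a b) = trace(b) * trace(a b) - trace(a)  (reduce the b square) = y*z - x
trace(b a b a) = trace(b a) * trace(b a) - trace(1)  (split on b) = z^2 - 2
trace(a b a^-1 b) = trace(b a b) * trace(a) - trace(b a b a)  (eliminate a^-1) = x*y*z - x^2 - z^2 + 2
trace(a^-1 b^-1 a b) = trace(a b a^-1) * trace(b) - trace(a b a^-1 b)  (eliminate b^-1) = -x*y*z + x^2 + y^2 + z^2 - 2
trace(a^-1 b^-1 a b^-1) = trace(a^-1 b^-1 a) * trace(b) - trace(a^-1 b^-1 a b)  (eliminate b^-1) = x*y*z - x^2 - z^2 + 2
trace(a^2) = trace(a) * trace(a) - trace(1)  (reduce the a square) = x^2 - 2
trace(a^2 b) = trace(a) * trace(b a) - trace(b)  (reduce the a square) = x*z - y
trace(b^-1 a^2) = trace(a^2) * trace(b) - trace(a^2 b)  (eliminate b^-1) = x^2*y - x*z - y
trace(a b^-2 a) = trace(b^-1 a^2) * trace(b) - trace(b^-1 a^2 b)  (eliminate b^-1) = x^2*y^2 - x*y*z - x^2 - y^2 + 2
trace(a^2 b a) = trace(a) * trace(a b a) - trace(a b)  (reduce the a square) = x^2*z - x*y - z
trace(a^2 b a b) = trace(a) * trace(b a b a) - trace(b a b)  (reduce the a square) = x*z^2 - y*z - x
trace(a b a b^-1 a) = trace(a^2 b a) * trace(b) - trace(a^2 b a b)  (eliminate b^-1) = x^2*y*z - x*y^2 - x*z^2 + x
trace(a b a b a b) = trace(b a b a) * trace(b a) - trace(a b)  (split on b) = z^3 - 3*z
trace(a b a b^-1 a b) = trace(a b a b a) * trace(b) - trace(a b a b a b)  (eliminate b^-1) = x*y*z^2 - y^2*z - z^3 - x*y + 3*z
trace(b^-1 a b a b^-1 a) = trace(a b a b^-1 a) * trace(b) - trace(a b a b^-1 a b)  (eliminate b^-1) = x^2*y^2*z - x*y^3 - 2*x*y*z^2 + y^2*z + z^3 + 2*x*y - 3*z
trace(b^-1 a b^-2 a b a) = trace(b^-1 a b a b^-1 a) * trace(b) - trace(b^-1 a b a b^-1 a b)  (eliminate b^-1) = x^2*y^3*z - x*y^4 - 2*x*y^2*z^2 - x^2*y*z + y^3*z + y*z^3 + 3*x*y^2 + x*z^2 - 3*y*z - x
trace(b a^-1 b^-1 a b^-2 a) = trace(b^-1 a b^-2 a b) * trace(a) - trace(b^-1 a b^-2 a b a)  (eliminate a^-1) = -x^2*y^3*z + x^3*y^2 + x*y^4 + 2*x*y^2*z^2 - y^3*z - y*z^3 - x^3 - 4*x*y^2 - x*z^2 + 3*y*z + 3*x
trace(b^-2 a^-1 b a^-1 b^-1 a) = trace(b a^-1 b^-1 a b^-2) * trace(a) - trace(b a^-1 b^-1 a b^-2 a)  (eliminate a^-1) = x^2*y^3*z - x^3*y^2 - x*y^4 - 2*x*y^2*z^2 + x^2*y*z + y^3*z + y*z^3 + 4*x*y^2 - 3*y*z - x
trace(b^2) = trace(b) * trace(b) - trace(1)  (reduce the b square) = y^2 - 2
trace(b a^2 b) = trace(a) * trace(b^2 a) - trace(b^2)  (reduce the a square) = x*y*z - x^2 - y^2 + 2
trace(a b a^-1 b a) = trace(b a^2 b) * trace(a) - trace(b a^2 b a)  (eliminate a^-1) = x^2*y*z - x^3 - x*y^2 - x*z^2 + y*z + 3*x
trace(b a b a b) = trace(b) * trace(a b a b) - trace(a b a)  (reduce the b square) = y*z^2 - x*z - y
trace(a b a^-1 b a b) = trace(b a b a b) * trace(a) - trace(b a b a b a)  (eliminate a^-1) = x*y*z^2 - x^2*z - z^3 - x*y + 3*z
trace(a b^-1 a b a^-1 b) = trace(a b a^-1 b a) * trace(b) - trace(a b a^-1 b a b)  (eliminate b^-1) = x^2*y^2*z - x^3*y - x*y^3 - 2*x*y*z^2 + x^2*z + y^2*z + z^3 + 4*x*y - 3*z
trace(b a^-1 b^-1 a b^-1 a) = trace(a b^-1 a b a^-1) * trace(b) - trace(a b^-1 a b a^-1 b)  (eliminate b^-1) = -x^2*y^2*z + x^3*y + x*y^3 + 2*x*y*z^2 - x^2*z - y^2*z - z^3 - 3*x*y + 3*z
trace(b^-1 a^-1 b a^-1 b^-1 a) = trace(b a^-1 b^-1 a b^-1) * trace(a) - trace(b a^-1 b^-1 a b^-1 a)  (eliminate a^-1) = x^2*y^2*z - x^3*y - x*y^3 - 2*x*y*z^2 + x^2*z + y^2*z + z^3 + 4*x*y - 3*z
trace(b^-1 a^-1 b a^-1 b^-1 a b^-2) = trace(b^-2 a^-1 b a^-1 b^-1 a) * trace(b) - trace(b^-2 a^-1 b a^-1 b^-1 a b)  (eliminate b^-1) = x^2*y^4*z - x^3*y^3 - x*y^5 - 2*x*y^3*z^2 + y^4*z + y^2*z^3 + x^3*y + 5*x*y^3 + 2*x*y*z^2 - x^2*z - 4*y^2*z - z^3 - 5*x*y + 3*z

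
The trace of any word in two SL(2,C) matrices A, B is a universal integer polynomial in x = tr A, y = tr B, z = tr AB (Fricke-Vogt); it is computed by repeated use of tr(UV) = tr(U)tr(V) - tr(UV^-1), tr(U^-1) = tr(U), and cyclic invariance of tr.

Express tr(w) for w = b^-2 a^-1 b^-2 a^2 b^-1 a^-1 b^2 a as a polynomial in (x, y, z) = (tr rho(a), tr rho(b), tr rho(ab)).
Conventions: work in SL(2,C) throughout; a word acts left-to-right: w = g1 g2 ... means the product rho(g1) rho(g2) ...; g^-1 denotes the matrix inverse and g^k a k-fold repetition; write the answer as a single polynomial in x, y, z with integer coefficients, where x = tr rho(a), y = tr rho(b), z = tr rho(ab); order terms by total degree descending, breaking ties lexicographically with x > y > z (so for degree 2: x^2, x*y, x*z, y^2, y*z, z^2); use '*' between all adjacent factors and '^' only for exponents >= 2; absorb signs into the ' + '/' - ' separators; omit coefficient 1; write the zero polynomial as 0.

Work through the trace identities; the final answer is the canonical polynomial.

-x^3*y^5*z^2 + 2*x^4*y^4*z + x^2*y^6*z + 2*x^2*y^4*z^3 - x^5*y^3 - x^3*y^5 - 2*x^3*y^3*z^2 - x*y^3*z^4 - 6*x^2*y^4*z - y^6*z - y^4*z^3 + 5*x^3*y^3 + x*y^5 + 4*x*y^3*z^2 + x^2*y^2*z + 5*y^4*z + y^2*z^3 - 3*x*y^3 - 5*y^2*z - 2*x*y + z

tr(a b a) = tr(a) * tr(b a) - tr(b) = x*z - y
tr(a b a b) = tr(b a) * tr(b a) - tr(1) = z^2 - 2
and tr(b a b^-1 a) = tr(a b a) * tr(b) - tr(a b a b) = x*y*z - y^2 - z^2 + 2
tr(b^2 a) = tr(b) * tr(a b) - tr(a) = y*z - x
tr(b^2) = tr(b) * tr(b) - tr(1) = y^2 - 2
next, tr(b^2 a^2) = tr(a) * tr(b^2 a) - tr(b^2) = x*y*z - x^2 - y^2 + 2
and tr(a b^2 a^2) = tr(a) * tr(b^2 a^2) - tr(b^2 a) = x^2*y*z - x^3 - x*y^2 - y*z + 3*x
tr(a^2 b a b) = tr(a) * tr(b a b a) - tr(b a b) = x*z^2 - y*z - x
and tr(a^2 b a) = tr(a) * tr(a b a) - tr(a b) = x^2*z - x*y - z
tr(a b^2 a^2 b) = tr(b) * tr(a^2 b a b) - tr(a^2 b a) = x*y*z^2 - x^2*z - y^2*z + z
tr(a b^-1 a b^2 a) = tr(a b^2 a^2) * tr(b) - tr(a b^2 a^2 b) = x^2*y^2*z - x^3*y - x*y^3 - x*y*z^2 + x^2*z + 3*x*y - z
and tr(a b^2 a b a) = tr(b) * tr(a b a^2 b) - tr(a b a^2) = x*y*z^2 - x^2*z - y^2*z + z
tr(a b a b a b) = tr(a b) * tr(a b a b) - tr(a^-1 b^-1) = z^3 - 3*z
tr(a b^2 a b a b) = tr(b) * tr(a b a b a b) - tr(a b a b a) = y*z^3 - x*z^2 - 2*y*z + x
and tr(a b^-1 a b^2 a b) = tr(a b^2 a b a) * tr(b) - tr(a b^2 a b a b) = x*y^2*z^2 - x^2*y*z - y^3*z - y*z^3 + x*z^2 + 3*y*z - x
tr(b^2 a b^-1 a b^-1 a) = tr(a b^-1 a b^2 a) * tr(b) - tr(a b^-1 a b^2 a b) = x^2*y^3*z - x^3*y^2 - x*y^4 - 2*x*y^2*z^2 + 2*x^2*y*z + y^3*z + y*z^3 + 3*x*y^2 - x*z^2 - 4*y*z + x
next, tr(a b^-1 a^-1 b^2 a b^-1) = tr(b^2 a b^-1 a b^-1) * tr(a) - tr(b^2 a b^-1 a b^-1 a) = -x^2*y^3*z + x^3*y^2 + x*y^4 + 2*x*y^2*z^2 - x^2*y*z - y^3*z - y*z^3 - 4*x*y^2 + 4*y*z + x
and tr(b a b a b) = tr(b) * tr(a b a b) - tr(a b a) = y*z^2 - x*z - y
tr(b a^2 b a b a) = tr(a) * tr(b a b a b a) - tr(b a b a b) = x*z^3 - y*z^2 - 2*x*z + y
tr(a^-1 b a^2 b a b) = tr(b a^2 b a b) * tr(a) - tr(b a^2 b a b a) = x^2*y*z^2 - x^3*z - x*y^2*z - x*z^3 + y*z^2 + 3*x*z - y
tr(b a b^-1 a^-1 b a^2) = tr(a^-1 b a^2 b a) * tr(b) - tr(a^-1 b a^2 b a b) = -x^2*y*z^2 + x^3*z + 2*x*y^2*z + x*z^3 - x^2*y - y^3 - y*z^2 - 3*x*z + 3*y
tr(a^3 b^2 a) = tr(a) * tr(a^2 b^2 a) - tr(a^2 b^2) = x^3*y*z - x^4 - x^2*y^2 - 2*x*y*z + 4*x^2 + y^2 - 2
tr(b a^3 b^2 a) = tr(a) * tr(a b^2 a b a) - tr(a b^2 a b) = x^2*y*z^2 - x^3*z - x*y^2*z - y*z^2 + 2*x*z + y
next, tr(b a^3 b^2) = tr(b) * tr(a^3 b^2) - tr(a^3 b) = x^2*y^2*z - x^3*y - x*y^3 - x^2*z - y^2*z + 4*x*y + z
and tr(a b a^3 b^2 a) = tr(a) * tr(b a^3 b^2 a) - tr(b a^3 b^2) = x^3*y*z^2 - x^4*z - 2*x^2*y^2*z + x^3*y + x*y^3 - x*y*z^2 + 3*x^2*z + y^2*z - 3*x*y - z
tr(a b a b a^3 b) = tr(a) * tr(a b a b a b a) - tr(a b a b a b) = x^2*z^3 - x*y*z^2 - 2*x^2*z - z^3 + x*y + 3*z
tr(a b a b a^2) = tr(a) * tr(b a b a^2) - tr(b a b a) = x^2*z^2 - x*y*z - x^2 - z^2 + 2
and tr(a b a b a^3) = tr(a) * tr(a b a b a^2) - tr(a b a b a) = x^3*z^2 - x^2*y*z - x^3 - 2*x*z^2 + y*z + 3*x
tr(a b a^3 b^2 a b) = tr(b) * tr(a b a b a^3 b) - tr(a b a b a^3) = x^2*y*z^3 - x^3*z^2 - x*y^2*z^2 - x^2*y*z - y*z^3 + x^3 + x*y^2 + 2*x*z^2 + 2*y*z - 3*x
tr(b a^3 b^2 a b^-1 a) = tr(a b a^3 b^2 a) * tr(b) - tr(a b a^3 b^2 a b) = x^3*y^2*z^2 - x^4*y*z - 2*x^2*y^3*z - x^2*y*z^3 + x^3*y^2 + x^3*z^2 + x*y^4 + 4*x^2*y*z + y^3*z + y*z^3 - x^3 - 4*x*y^2 - 2*x*z^2 - 3*y*z + 3*x
tr(a b^2 a b^-1 a^-1 b a^2) = tr(b a^3 b^2 a b^-1) * tr(a) - tr(b a^3 b^2 a b^-1 a) = -x^3*y^2*z^2 + 2*x^4*y*z + 2*x^2*y^3*z + x^2*y*z^3 - x^5 - 2*x^3*y^2 - x^3*z^2 - x*y^4 - 6*x^2*y*z - y^3*z - y*z^3 + 5*x^3 + 5*x*y^2 + 2*x*z^2 + 3*y*z - 5*x
tr(a^2 b a b^2 a) = tr(a) * tr(b a b^2 a^2) - tr(b a b^2 a) = x^2*y*z^2 - x^3*z - x*y^2*z - y*z^2 + 2*x*z + y
next, tr(b a b a b^2) = tr(b) * tr(a b a b^2) - tr(a b a b) = y^2*z^2 - x*y*z - y^2 - z^2 + 2
next, tr(b a b^2 a^2 b a) = tr(a) * tr(b a b a b^2 a) - tr(b a b a b^2) = x*y*z^3 - x^2*z^2 - y^2*z^2 - x*y*z + x^2 + y^2 + z^2 - 2
next, tr(b a b^2 a^2 b) = tr(b) * tr(a^2 b^2 a b) - tr(a^2 b^2 a) = x*y^2*z^2 - 2*x^2*y*z - y^3*z + x^3 + x*y^2 + 2*y*z - 3*x
and tr(a b a^2 b a b^2 a) = tr(a) * tr(b a b^2 a^2 b a) - tr(b a b^2 a^2 b) = x^2*y*z^3 - x^3*z^2 - 2*x*y^2*z^2 + x^2*y*z + y^3*z + x*z^2 - 2*y*z + x
next, tr(a b a b a b a b) = tr(b a b a) * tr(b a b a) - tr(1) = z^4 - 4*z^2 + 2
next, tr(b a b^2 a b a b a) = tr(b) * tr(a b a b a b a b) - tr(a b a b a b a) = y*z^4 - x*z^3 - 3*y*z^2 + 2*x*z + y
next, tr(b a b^2 a b a b) = tr(b) * tr(a b a b^2 a b) - tr(a b a b^2 a) = y^2*z^3 - 2*x*y*z^2 + x^2*z - y^2*z + x*y - z
and tr(a b a^2 b a b^2 a b) = tr(a) * tr(b a b^2 a b a b a) - tr(b a b^2 a b a b) = x*y*z^4 - x^2*z^3 - y^2*z^3 - x*y*z^2 + x^2*z + y^2*z + z
next, tr(b a^2 b a b^2 a b^-1 a) = tr(a b a^2 b a b^2 a) * tr(b) - tr(a b a^2 b a b^2 a b) = x^2*y^2*z^3 - x^3*y*z^2 - 2*x*y^3*z^2 - x*y*z^4 + x^2*y^2*z + x^2*z^3 + y^4*z + y^2*z^3 + 2*x*y*z^2 - x^2*z - 3*y^2*z + x*y - z
tr(a b^2 a b^-1 a^-1 b a^2 b) = tr(b a^2 b a b^2 a b^-1) * tr(a) - tr(b a^2 b a b^2 a b^-1 a) = -x^2*y^2*z^3 + 2*x^3*y*z^2 + 2*x*y^3*z^2 + x*y*z^4 - x^4*z - 2*x^2*y^2*z - x^2*z^3 - y^4*z - y^2*z^3 - 3*x*y*z^2 + 3*x^2*z + 3*y^2*z + z
and tr(b^2 a b^-1 a^-1 b a^2 b^-1 a) = tr(a b^2 a b^-1 a^-1 b a^2) * tr(b) - tr(a b^2 a b^-1 a^-1 b a^2 b) = -x^3*y^3*z^2 + 2*x^4*y^2*z + 2*x^2*y^4*z + 2*x^2*y^2*z^3 - x^5*y - 2*x^3*y^3 - 3*x^3*y*z^2 - x*y^5 - 2*x*y^3*z^2 - x*y*z^4 + x^4*z - 4*x^2*y^2*z + x^2*z^3 + 5*x^3*y + 5*x*y^3 + 5*x*y*z^2 - 3*x^2*z - 5*x*y - z
next, tr(a^2 b^-1 a^-1 b^2 a b^-1 a^-1 b) = tr(b^2 a b^-1 a^-1 b a^2 b^-1) * tr(a) - tr(b^2 a b^-1 a^-1 b a^2 b^-1 a) = x^3*y^3*z^2 - 2*x^4*y^2*z - 2*x^2*y^4*z - 2*x^2*y^2*z^3 + x^5*y + 2*x^3*y^3 + 2*x^3*y*z^2 + x*y^5 + 2*x*y^3*z^2 + x*y*z^4 + 6*x^2*y^2*z - 6*x^3*y - 6*x*y^3 - 6*x*y*z^2 + 8*x*y + z
next, tr(b^-1 a^2 b^-1 a^-1 b^2 a b^-1 a^-1) = tr(a^2 b^-1 a^-1 b^2 a b^-1 a^-1) * tr(b) - tr(a^2 b^-1 a^-1 b^2 a b^-1 a^-1 b) = -x^3*y^3*z^2 + 2*x^4*y^2*z + x^2*y^4*z + 2*x^2*y^2*z^3 - x^5*y - x^3*y^3 - 2*x^3*y*z^2 - x*y*z^4 - 7*x^2*y^2*z - y^4*z - y^2*z^3 + 6*x^3*y + 2*x*y^3 + 6*x*y*z^2 + 4*y^2*z - 7*x*y - z
tr(a^-1 b^-2 a^2 b^-1 a^-1 b^2 a b^-1) = tr(b^-1 a^2 b^-1 a^-1 b^2 a b^-1 a^-1) * tr(b) - tr(b^-1 a^2 b^-1 a^-1 b^2 a b^-1 a^-1 b) = -x^3*y^4*z^2 + 2*x^4*y^3*z + x^2*y^5*z + 2*x^2*y^3*z^3 - x^5*y^2 - x^3*y^4 - 2*x^3*y^2*z^2 - x*y^2*z^4 - 6*x^2*y^3*z - y^5*z - y^3*z^3 + 5*x^3*y^2 + x*y^4 + 4*x*y^2*z^2 + x^2*y*z + 5*y^3*z + y*z^3 - 3*x*y^2 - 5*y*z - x
and tr(a b^-1) = tr(a) * tr(b) - tr(a b) = x*y - z
next, tr(b^-2 a^-1 b^-2 a^2 b^-1 a^-1 b^2 a) = tr(a^-1 b^-2 a^2 b^-1 a^-1 b^2 a b^-1) * tr(b) - tr(a^-1 b^-2 a^2 b^-1 a^-1 b^2 a) = -x^3*y^5*z^2 + 2*x^4*y^4*z + x^2*y^6*z + 2*x^2*y^4*z^3 - x^5*y^3 - x^3*y^5 - 2*x^3*y^3*z^2 - x*y^3*z^4 - 6*x^2*y^4*z - y^6*z - y^4*z^3 + 5*x^3*y^3 + x*y^5 + 4*x*y^3*z^2 + x^2*y^2*z + 5*y^4*z + y^2*z^3 - 3*x*y^3 - 5*y^2*z - 2*x*y + z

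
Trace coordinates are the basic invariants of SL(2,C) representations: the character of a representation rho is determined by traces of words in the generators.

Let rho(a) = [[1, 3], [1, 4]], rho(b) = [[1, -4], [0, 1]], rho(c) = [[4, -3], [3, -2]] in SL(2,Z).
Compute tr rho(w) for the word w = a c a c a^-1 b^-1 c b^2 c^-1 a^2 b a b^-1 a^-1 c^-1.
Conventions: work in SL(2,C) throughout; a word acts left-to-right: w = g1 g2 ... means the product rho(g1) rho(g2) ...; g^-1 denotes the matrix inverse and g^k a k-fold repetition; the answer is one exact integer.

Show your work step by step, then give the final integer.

-257512

rho(a) = [[1, 3], [1, 4]]
... * rho(c) = [[4, -3], [3, -2]]  ->  [[13, -9], [16, -11]]
... * rho(a) = [[1, 3], [1, 4]]  ->  [[4, 3], [5, 4]]
... * rho(c) = [[4, -3], [3, -2]]  ->  [[25, -18], [32, -23]]
... * rho(a^-1) = [[4, -3], [-1, 1]]  ->  [[118, -93], [151, -119]]
... * rho(b^-1) = [[1, 4], [0, 1]]  ->  [[118, 379], [151, 485]]
... * rho(c) = [[4, -3], [3, -2]]  ->  [[1609, -1112], [2059, -1423]]
... * rho(b) = [[1, -4], [0, 1]]  ->  [[1609, -7548], [2059, -9659]]
... * rho(b) = [[1, -4], [0, 1]]  ->  [[1609, -13984], [2059, -17895]]
... * rho(c^-1) = [[-2, 3], [-3, 4]]  ->  [[38734, -51109], [49567, -65403]]
... * rho(a) = [[1, 3], [1, 4]]  ->  [[-12375, -88234], [-15836, -112911]]
... * rho(a) = [[1, 3], [1, 4]]  ->  [[-100609, -390061], [-128747, -499152]]
... * rho(b) = [[1, -4], [0, 1]]  ->  [[-100609, 12375], [-128747, 15836]]
... * rho(a) = [[1, 3], [1, 4]]  ->  [[-88234, -252327], [-112911, -322897]]
... * rho(b^-1) = [[1, 4], [0, 1]]  ->  [[-88234, -605263], [-112911, -774541]]
... * rho(a^-1) = [[4, -3], [-1, 1]]  ->  [[252327, -340561], [322897, -435808]]
... * rho(c^-1) = [[-2, 3], [-3, 4]]  ->  [[517029, -605263], [661630, -774541]]
tr = 517029 + -774541 = -257512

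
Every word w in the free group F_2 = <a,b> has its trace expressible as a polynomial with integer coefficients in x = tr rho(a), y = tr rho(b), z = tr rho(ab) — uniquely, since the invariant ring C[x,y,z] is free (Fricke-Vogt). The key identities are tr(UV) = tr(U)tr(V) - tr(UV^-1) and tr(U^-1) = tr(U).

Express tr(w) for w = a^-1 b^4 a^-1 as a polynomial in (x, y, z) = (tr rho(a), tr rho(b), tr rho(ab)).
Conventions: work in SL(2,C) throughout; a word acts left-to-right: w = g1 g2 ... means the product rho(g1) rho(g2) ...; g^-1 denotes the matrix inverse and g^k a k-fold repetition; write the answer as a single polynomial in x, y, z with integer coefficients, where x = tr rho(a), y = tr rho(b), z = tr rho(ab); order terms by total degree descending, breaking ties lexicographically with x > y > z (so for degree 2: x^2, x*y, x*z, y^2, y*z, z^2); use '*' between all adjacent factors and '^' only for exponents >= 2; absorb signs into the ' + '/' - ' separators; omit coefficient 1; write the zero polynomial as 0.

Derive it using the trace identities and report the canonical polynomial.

x^2*y^4 - x*y^3*z - 3*x^2*y^2 - y^4 + 2*x*y*z + x^2 + 4*y^2 - 2

reduce: trace(b^2) = trace(b) trace(b) - trace(1) = y^2 - 2
trace(b^3) = trace(b) trace(b^2) - trace(b) = y^3 - 3*y
trace(b^4) = trace(b) trace(b^3) - trace(b^2) = y^4 - 4*y^2 + 2
reduce: trace(b a b) = trace(b) trace(a b) - trace(a) = y*z - x
trace(b^2 a b) = trace(b) trace(b a b) - trace(b a) = y^2*z - x*y - z
so trace(b^4 a) = trace(b) trace(b^2 a b) - trace(b^2 a) = y^3*z - x*y^2 - 2*y*z + x
reduce: trace(a^-1 b^4) = trace(b^4) trace(a) - trace(b^4 a) = x*y^4 - y^3*z - 3*x*y^2 + 2*y*z + x
so trace(a^-1 b^4 a^-1) = trace(a^-1 b^4) trace(a) - trace(a^-1 b^4 a) = x^2*y^4 - x*y^3*z - 3*x^2*y^2 - y^4 + 2*x*y*z + x^2 + 4*y^2 - 2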